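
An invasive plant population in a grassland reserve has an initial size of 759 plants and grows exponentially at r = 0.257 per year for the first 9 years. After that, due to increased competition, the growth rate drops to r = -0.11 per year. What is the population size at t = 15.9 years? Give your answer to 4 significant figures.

Phase 1: N(9) = 759·e^(0.257×9) = 759·e^2.313 = 7669.46.
Phase 2 runs for 15.9 − 9 = 6.9 years at r = -0.11.
N(15.9) = 7669.46·e^(-0.11×6.9) = 7669.46·e^-0.759 = 3590.34.

3590 plants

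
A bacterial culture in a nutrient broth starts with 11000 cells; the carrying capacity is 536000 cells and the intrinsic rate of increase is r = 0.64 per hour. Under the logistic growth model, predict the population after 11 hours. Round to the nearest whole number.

A = (K − N₀)/N₀ = (536000 − 11000)/11000 = 47.727.
N(t) = K/(1 + A·e^(−rt)) = 536000/(1 + 47.727×e^(−0.64×11)).
e^(−7.04) = 0.00087613; denominator = 1 + 47.727×0.00087613 = 1.0418.
N = 536000/1.0418 = 514487.

514487 cells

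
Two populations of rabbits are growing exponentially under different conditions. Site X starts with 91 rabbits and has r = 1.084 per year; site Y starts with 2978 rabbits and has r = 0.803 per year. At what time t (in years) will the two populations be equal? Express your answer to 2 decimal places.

Set 91·e^(1.084t) = 2978·e^(0.803t).
e^((1.084 − 0.803)t) = 2978/91 → e^(0.281·t) = 32.725.
0.281·t = ln(32.725) = 3.4881, so t = 3.4881/0.281 = 12.413.

12.41 years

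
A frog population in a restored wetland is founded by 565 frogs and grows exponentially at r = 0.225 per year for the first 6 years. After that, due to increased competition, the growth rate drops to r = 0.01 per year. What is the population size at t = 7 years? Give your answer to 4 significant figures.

Phase 1: N(6) = 565·e^(0.225×6) = 565·e^1.35 = 2179.45.
Phase 2 runs for 7 − 6 = 1 years at r = 0.01.
N(7) = 2179.45·e^(0.01×1) = 2179.45·e^0.01 = 2201.35.

2201 frogs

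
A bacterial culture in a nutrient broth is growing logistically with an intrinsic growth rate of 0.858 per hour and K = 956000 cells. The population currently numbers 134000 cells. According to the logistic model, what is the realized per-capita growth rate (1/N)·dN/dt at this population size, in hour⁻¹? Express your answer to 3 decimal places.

0.738 per hour

(1/N)·dN/dt = r(1 − N/K) = 0.858 × (1 − 134000/956000).
= 0.858 × 0.85983 = 0.73774.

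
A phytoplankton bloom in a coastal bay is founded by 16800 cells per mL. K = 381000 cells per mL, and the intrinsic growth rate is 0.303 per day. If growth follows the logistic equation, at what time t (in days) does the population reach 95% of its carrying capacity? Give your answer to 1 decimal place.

A = (K − N₀)/N₀ = (381000 − 16800)/16800 = 21.679.
Solve 381000/(1 + 21.679·e^(−0.303t)) = 361950: 1 + 21.679·e^(−0.303t) = 1.0526, so e^(−0.303t) = 0.00242782.
−0.303·t = ln(0.00242782) = -6.0208, so t = 6.0208/0.303 = 19.871.

19.9 days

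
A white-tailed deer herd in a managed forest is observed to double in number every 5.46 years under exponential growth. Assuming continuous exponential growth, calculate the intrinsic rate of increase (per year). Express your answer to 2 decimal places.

r = ln(2)/t_d = 0.6931/5.46 = 0.12695.

0.13 per year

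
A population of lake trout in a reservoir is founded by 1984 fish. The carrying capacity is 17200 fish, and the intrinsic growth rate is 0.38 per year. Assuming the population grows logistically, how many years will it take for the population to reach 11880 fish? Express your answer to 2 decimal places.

A = (K − N₀)/N₀ = (17200 − 1984)/1984 = 7.6694.
Solve 17200/(1 + 7.6694·e^(−0.38t)) = 11880: 1 + 7.6694·e^(−0.38t) = 1.4478, so e^(−0.38t) = 0.0583897.
−0.38·t = ln(0.0583897) = -2.8406, so t = 2.8406/0.38 = 7.4753.

7.48 years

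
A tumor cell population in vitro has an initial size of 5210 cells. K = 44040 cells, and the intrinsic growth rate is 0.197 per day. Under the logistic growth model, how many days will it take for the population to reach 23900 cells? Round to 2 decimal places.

11.06 days

A = (K − N₀)/N₀ = (44040 − 5210)/5210 = 7.453.
Solve 44040/(1 + 7.453·e^(−0.197t)) = 23900: 1 + 7.453·e^(−0.197t) = 1.8427, so e^(−0.197t) = 0.113066.
−0.197·t = ln(0.113066) = -2.1798, so t = 2.1798/0.197 = 11.065.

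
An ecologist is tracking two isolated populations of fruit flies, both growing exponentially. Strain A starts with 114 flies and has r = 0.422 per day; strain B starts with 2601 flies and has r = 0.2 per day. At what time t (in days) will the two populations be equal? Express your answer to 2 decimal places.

14.09 days

Set 114·e^(0.422t) = 2601·e^(0.2t).
e^((0.422 − 0.2)t) = 2601/114 → e^(0.222·t) = 22.816.
0.222·t = ln(22.816) = 3.1275, so t = 3.1275/0.222 = 14.088.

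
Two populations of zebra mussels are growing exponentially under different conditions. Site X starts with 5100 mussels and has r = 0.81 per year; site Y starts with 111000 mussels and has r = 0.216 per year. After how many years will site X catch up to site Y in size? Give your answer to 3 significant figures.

Set 5100·e^(0.81t) = 111000·e^(0.216t).
e^((0.81 − 0.216)t) = 111000/5100 → e^(0.594·t) = 21.765.
0.594·t = ln(21.765) = 3.0803, so t = 3.0803/0.594 = 5.1857.

5.19 years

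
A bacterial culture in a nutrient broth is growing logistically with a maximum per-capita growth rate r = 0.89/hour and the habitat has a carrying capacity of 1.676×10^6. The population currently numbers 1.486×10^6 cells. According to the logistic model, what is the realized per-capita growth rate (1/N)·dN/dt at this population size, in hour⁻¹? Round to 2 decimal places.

(1/N)·dN/dt = r(1 − N/K) = 0.89 × (1 − 1.486×10^6/1.676×10^6).
= 0.89 × 0.11337 = 0.10089.

0.10 per hour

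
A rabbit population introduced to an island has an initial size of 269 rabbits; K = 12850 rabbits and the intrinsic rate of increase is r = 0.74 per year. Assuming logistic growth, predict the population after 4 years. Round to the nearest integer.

A = (K − N₀)/N₀ = (12850 − 269)/269 = 46.77.
N(t) = K/(1 + A·e^(−rt)) = 12850/(1 + 46.77×e^(−0.74×4)).
e^(−2.96) = 0.051819; denominator = 1 + 46.77×0.051819 = 3.4235.
N = 12850/3.4235 = 3753.42.

3753 rabbits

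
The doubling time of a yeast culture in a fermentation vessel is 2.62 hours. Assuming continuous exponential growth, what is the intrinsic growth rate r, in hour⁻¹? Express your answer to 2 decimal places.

r = ln(2)/t_d = 0.6931/2.62 = 0.26456.

0.26 per hour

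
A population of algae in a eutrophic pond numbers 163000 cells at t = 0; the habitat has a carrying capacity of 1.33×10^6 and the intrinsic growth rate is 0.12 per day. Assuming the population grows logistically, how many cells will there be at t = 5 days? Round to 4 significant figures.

269800 cells

A = (K − N₀)/N₀ = (1.33×10^6 − 163000)/163000 = 7.1595.
N(t) = K/(1 + A·e^(−rt)) = 1.33×10^6/(1 + 7.1595×e^(−0.12×5)).
e^(−0.6) = 0.54881; denominator = 1 + 7.1595×0.54881 = 4.9292.
N = 1.33×10^6/4.9292 = 269819.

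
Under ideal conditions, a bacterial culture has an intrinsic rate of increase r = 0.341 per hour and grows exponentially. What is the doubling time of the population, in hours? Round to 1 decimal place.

Doubling time t_d = ln(2)/r = 0.6931/0.341 = 2.0327.

2.0 hours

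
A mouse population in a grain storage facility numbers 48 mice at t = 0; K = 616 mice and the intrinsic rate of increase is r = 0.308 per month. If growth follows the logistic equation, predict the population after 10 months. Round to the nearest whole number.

A = (K − N₀)/N₀ = (616 − 48)/48 = 11.833.
N(t) = K/(1 + A·e^(−rt)) = 616/(1 + 11.833×e^(−0.308×10)).
e^(−3.08) = 0.045959; denominator = 1 + 11.833×0.045959 = 1.5439.
N = 616/1.5439 = 399.002.

399 mice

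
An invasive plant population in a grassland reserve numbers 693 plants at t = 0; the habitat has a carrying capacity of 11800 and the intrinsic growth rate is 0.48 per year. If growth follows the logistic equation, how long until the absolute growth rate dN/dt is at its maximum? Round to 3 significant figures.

Logistic growth is fastest at N = K/2 = 5900.
A = (K − N₀)/N₀ = 16.027. Set K/(1 + A·e^(−rt)) = K/2 → A·e^(−rt) = 1.
e^(−0.48t) = 1/16.027 = 0.0623931, so t = ln(16.027)/0.48 = 2.7743/0.48 = 5.7798.

5.78 years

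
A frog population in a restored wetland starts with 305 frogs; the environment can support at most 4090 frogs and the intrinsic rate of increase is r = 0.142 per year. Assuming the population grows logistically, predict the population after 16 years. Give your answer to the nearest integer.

1794 frogs

A = (K − N₀)/N₀ = (4090 − 305)/305 = 12.41.
N(t) = K/(1 + A·e^(−rt)) = 4090/(1 + 12.41×e^(−0.142×16)).
e^(−2.272) = 0.10311; denominator = 1 + 12.41×0.10311 = 2.2795.
N = 4090/2.2795 = 1794.23.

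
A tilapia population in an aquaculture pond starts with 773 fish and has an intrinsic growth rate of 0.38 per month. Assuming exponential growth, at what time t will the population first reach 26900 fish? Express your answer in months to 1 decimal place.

Set N₀·e^(rt) = 26900: e^(0.38·t) = 26900/773 = 34.799.
0.38·t = ln(34.799) = 3.5496, so t = 3.5496/0.38 = 9.3411.

9.3 months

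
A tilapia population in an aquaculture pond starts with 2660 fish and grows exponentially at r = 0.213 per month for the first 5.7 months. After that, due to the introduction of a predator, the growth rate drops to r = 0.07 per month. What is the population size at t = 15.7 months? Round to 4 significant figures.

18040 fish

Phase 1: N(5.7) = 2660·e^(0.213×5.7) = 2660·e^1.214 = 8956.92.
Phase 2 runs for 15.7 − 5.7 = 10 months at r = 0.07.
N(15.7) = 8956.92·e^(0.07×10) = 8956.92·e^0.7 = 18037.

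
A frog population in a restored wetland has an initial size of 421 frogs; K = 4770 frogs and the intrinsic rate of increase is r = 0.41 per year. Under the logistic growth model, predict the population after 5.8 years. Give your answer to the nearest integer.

2436 frogs

A = (K − N₀)/N₀ = (4770 − 421)/421 = 10.33.
N(t) = K/(1 + A·e^(−rt)) = 4770/(1 + 10.33×e^(−0.41×5.8)).
e^(−2.378) = 0.092736; denominator = 1 + 10.33×0.092736 = 1.958.
N = 4770/1.958 = 2436.19.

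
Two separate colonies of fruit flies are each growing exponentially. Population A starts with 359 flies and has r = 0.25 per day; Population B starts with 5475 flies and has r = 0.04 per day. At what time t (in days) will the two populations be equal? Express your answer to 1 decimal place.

13.0 days

Set 359·e^(0.25t) = 5475·e^(0.04t).
e^((0.25 − 0.04)t) = 5475/359 → e^(0.21·t) = 15.251.
0.21·t = ln(15.251) = 2.7246, so t = 2.7246/0.21 = 12.974.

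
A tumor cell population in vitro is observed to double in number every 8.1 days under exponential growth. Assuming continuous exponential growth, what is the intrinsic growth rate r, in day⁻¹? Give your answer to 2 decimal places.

r = ln(2)/t_d = 0.6931/8.1 = 0.085574.

0.09 per day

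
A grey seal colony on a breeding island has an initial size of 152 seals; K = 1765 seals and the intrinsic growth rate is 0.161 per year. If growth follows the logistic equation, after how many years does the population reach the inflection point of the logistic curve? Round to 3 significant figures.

Logistic growth is fastest at N = K/2 = 882.5.
A = (K − N₀)/N₀ = 10.612. Set K/(1 + A·e^(−rt)) = K/2 → A·e^(−rt) = 1.
e^(−0.161t) = 1/10.612 = 0.0942343, so t = ln(10.612)/0.161 = 2.362/0.161 = 14.671.

14.7 years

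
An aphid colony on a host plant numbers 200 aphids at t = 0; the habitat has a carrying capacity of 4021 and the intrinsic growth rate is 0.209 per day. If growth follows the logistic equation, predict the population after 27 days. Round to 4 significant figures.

3766 aphids

A = (K − N₀)/N₀ = (4021 − 200)/200 = 19.105.
N(t) = K/(1 + A·e^(−rt)) = 4021/(1 + 19.105×e^(−0.209×27)).
e^(−5.643) = 0.0035422; denominator = 1 + 19.105×0.0035422 = 1.0677.
N = 4021/1.0677 = 3766.13.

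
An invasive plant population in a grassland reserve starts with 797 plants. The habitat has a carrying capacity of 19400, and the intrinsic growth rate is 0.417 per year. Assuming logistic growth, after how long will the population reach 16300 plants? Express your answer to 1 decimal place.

11.5 years

A = (K − N₀)/N₀ = (19400 − 797)/797 = 23.341.
Solve 19400/(1 + 23.341·e^(−0.417t)) = 16300: 1 + 23.341·e^(−0.417t) = 1.1902, so e^(−0.417t) = 0.00814797.
−0.417·t = ln(0.00814797) = -4.81, so t = 4.81/0.417 = 11.535.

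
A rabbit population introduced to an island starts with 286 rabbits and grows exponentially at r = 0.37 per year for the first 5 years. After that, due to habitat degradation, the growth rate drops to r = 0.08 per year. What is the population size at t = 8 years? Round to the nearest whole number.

Phase 1: N(5) = 286·e^(0.37×5) = 286·e^1.85 = 1818.91.
Phase 2 runs for 8 − 5 = 3 years at r = 0.08.
N(8) = 1818.91·e^(0.08×3) = 1818.91·e^0.24 = 2312.29.

2312 rabbits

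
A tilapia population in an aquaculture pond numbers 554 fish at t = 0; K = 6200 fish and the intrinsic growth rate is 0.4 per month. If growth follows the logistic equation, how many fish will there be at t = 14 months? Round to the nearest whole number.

A = (K − N₀)/N₀ = (6200 − 554)/554 = 10.191.
N(t) = K/(1 + A·e^(−rt)) = 6200/(1 + 10.191×e^(−0.4×14)).
e^(−5.6) = 0.0036979; denominator = 1 + 10.191×0.0036979 = 1.0377.
N = 6200/1.0377 = 5974.83.

5975 fish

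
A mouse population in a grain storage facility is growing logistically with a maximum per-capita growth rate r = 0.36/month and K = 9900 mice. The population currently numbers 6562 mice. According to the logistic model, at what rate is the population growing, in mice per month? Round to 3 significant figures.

797 mice per month

dN/dt = rN(1 − N/K) = 0.36 × 6562 × (1 − 6562/9900).
1 − 6562/9900 = 0.33717; dN/dt = 0.36 × 6562 × 0.33717 = 796.51.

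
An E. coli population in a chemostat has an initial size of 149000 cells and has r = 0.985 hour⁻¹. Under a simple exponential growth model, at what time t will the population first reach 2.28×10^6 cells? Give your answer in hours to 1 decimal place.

Set N₀·e^(rt) = 2.28×10^6: e^(0.985·t) = 2.28×10^6/149000 = 15.302.
0.985·t = ln(15.302) = 2.728, so t = 2.728/0.985 = 2.7695.

2.8 hours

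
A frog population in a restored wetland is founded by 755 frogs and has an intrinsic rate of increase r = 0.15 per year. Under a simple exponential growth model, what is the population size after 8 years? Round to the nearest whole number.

2507 frogs

N(t) = N₀·e^(rt) = 755 × e^(0.15×8) = 755 × e^1.2.
e^1.2 ≈ 3.3201, so N ≈ 755 × 3.3201 = 2506.69.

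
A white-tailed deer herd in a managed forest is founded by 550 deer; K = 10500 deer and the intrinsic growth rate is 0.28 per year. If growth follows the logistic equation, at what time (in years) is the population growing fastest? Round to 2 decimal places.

10.34 years

Logistic growth is fastest at N = K/2 = 5250.
A = (K − N₀)/N₀ = 18.091. Set K/(1 + A·e^(−rt)) = K/2 → A·e^(−rt) = 1.
e^(−0.28t) = 1/18.091 = 0.0552764, so t = ln(18.091)/0.28 = 2.8954/0.28 = 10.341.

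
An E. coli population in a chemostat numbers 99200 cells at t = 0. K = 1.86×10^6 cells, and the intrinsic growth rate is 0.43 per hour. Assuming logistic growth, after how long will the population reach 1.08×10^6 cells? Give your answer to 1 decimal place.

A = (K − N₀)/N₀ = (1.86×10^6 − 99200)/99200 = 17.75.
Solve 1.86×10^6/(1 + 17.75·e^(−0.43t)) = 1.08×10^6: 1 + 17.75·e^(−0.43t) = 1.7222, so e^(−0.43t) = 0.0406886.
−0.43·t = ln(0.0406886) = -3.2018, so t = 3.2018/0.43 = 7.4461.

7.4 hours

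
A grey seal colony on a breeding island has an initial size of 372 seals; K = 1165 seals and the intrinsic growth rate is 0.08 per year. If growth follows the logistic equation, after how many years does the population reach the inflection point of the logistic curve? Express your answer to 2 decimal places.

Logistic growth is fastest at N = K/2 = 582.5.
A = (K − N₀)/N₀ = 2.1317. Set K/(1 + A·e^(−rt)) = K/2 → A·e^(−rt) = 1.
e^(−0.08t) = 1/2.1317 = 0.469105, so t = ln(2.1317)/0.08 = 0.75693/0.08 = 9.4616.

9.46 years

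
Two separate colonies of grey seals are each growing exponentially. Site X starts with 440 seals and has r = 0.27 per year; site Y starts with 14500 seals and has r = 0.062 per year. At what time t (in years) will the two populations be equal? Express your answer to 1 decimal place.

16.8 years

Set 440·e^(0.27t) = 14500·e^(0.062t).
e^((0.27 − 0.062)t) = 14500/440 → e^(0.208·t) = 32.955.
0.208·t = ln(32.955) = 3.4951, so t = 3.4951/0.208 = 16.804.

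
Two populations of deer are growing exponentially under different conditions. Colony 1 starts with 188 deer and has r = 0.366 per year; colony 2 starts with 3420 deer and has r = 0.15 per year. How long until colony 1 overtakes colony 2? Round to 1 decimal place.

13.4 years

Set 188·e^(0.366t) = 3420·e^(0.15t).
e^((0.366 − 0.15)t) = 3420/188 → e^(0.216·t) = 18.191.
0.216·t = ln(18.191) = 2.901, so t = 2.901/0.216 = 13.43.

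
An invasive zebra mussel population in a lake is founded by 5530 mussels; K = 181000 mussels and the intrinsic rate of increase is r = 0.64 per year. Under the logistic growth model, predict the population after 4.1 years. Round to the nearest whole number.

54834 mussels

A = (K − N₀)/N₀ = (181000 − 5530)/5530 = 31.731.
N(t) = K/(1 + A·e^(−rt)) = 181000/(1 + 31.731×e^(−0.64×4.1)).
e^(−2.624) = 0.072512; denominator = 1 + 31.731×0.072512 = 3.3009.
N = 181000/3.3009 = 54834.3.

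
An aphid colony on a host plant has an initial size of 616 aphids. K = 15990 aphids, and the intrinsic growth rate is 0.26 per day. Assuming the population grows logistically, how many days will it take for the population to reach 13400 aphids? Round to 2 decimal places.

A = (K − N₀)/N₀ = (15990 − 616)/616 = 24.958.
Solve 15990/(1 + 24.958·e^(−0.26t)) = 13400: 1 + 24.958·e^(−0.26t) = 1.1933, so e^(−0.26t) = 0.00774442.
−0.26·t = ln(0.00774442) = -4.8608, so t = 4.8608/0.26 = 18.695.

18.70 days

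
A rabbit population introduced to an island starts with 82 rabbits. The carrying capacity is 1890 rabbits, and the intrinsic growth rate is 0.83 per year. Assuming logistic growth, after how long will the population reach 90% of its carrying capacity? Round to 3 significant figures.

A = (K − N₀)/N₀ = (1890 − 82)/82 = 22.049.
Solve 1890/(1 + 22.049·e^(−0.83t)) = 1701: 1 + 22.049·e^(−0.83t) = 1.1111, so e^(−0.83t) = 0.00503933.
−0.83·t = ln(0.00503933) = -5.2905, so t = 5.2905/0.83 = 6.3741.

6.37 years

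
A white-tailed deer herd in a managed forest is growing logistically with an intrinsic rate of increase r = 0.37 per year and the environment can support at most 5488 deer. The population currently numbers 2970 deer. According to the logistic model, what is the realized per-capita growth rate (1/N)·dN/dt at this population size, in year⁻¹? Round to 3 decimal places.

0.170 per year

(1/N)·dN/dt = r(1 − N/K) = 0.37 × (1 − 2970/5488).
= 0.37 × 0.45882 = 0.16976.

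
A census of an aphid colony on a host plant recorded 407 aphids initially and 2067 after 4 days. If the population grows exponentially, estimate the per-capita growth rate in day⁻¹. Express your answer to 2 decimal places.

0.41 per day

From N(t) = N₀·e^(rt): e^(r·4) = 2067/407 = 5.0786.
r·4 = ln(5.0786) = 1.625, so r = 1.625/4 = 0.40626.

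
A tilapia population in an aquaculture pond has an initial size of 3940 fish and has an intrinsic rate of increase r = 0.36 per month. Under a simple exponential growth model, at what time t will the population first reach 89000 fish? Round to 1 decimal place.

Set N₀·e^(rt) = 89000: e^(0.36·t) = 89000/3940 = 22.589.
0.36·t = ln(22.589) = 3.1175, so t = 3.1175/0.36 = 8.6596.

8.7 months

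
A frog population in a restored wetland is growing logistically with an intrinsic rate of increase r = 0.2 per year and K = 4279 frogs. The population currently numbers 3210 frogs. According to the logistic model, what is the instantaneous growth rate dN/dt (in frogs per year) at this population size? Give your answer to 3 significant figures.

dN/dt = rN(1 − N/K) = 0.2 × 3210 × (1 − 3210/4279).
1 − 3210/4279 = 0.24982; dN/dt = 0.2 × 3210 × 0.24982 = 160.39.

160 frogs per year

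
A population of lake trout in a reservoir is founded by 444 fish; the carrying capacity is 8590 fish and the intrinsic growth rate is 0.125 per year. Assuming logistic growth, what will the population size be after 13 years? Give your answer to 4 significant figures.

1862 fish

A = (K − N₀)/N₀ = (8590 − 444)/444 = 18.347.
N(t) = K/(1 + A·e^(−rt)) = 8590/(1 + 18.347×e^(−0.125×13)).
e^(−1.625) = 0.19691; denominator = 1 + 18.347×0.19691 = 4.6127.
N = 8590/4.6127 = 1862.25.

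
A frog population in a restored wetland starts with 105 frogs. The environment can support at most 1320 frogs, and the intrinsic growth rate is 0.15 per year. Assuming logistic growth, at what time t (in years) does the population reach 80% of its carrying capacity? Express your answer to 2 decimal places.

25.57 years

A = (K − N₀)/N₀ = (1320 − 105)/105 = 11.571.
Solve 1320/(1 + 11.571·e^(−0.15t)) = 1056: 1 + 11.571·e^(−0.15t) = 1.25, so e^(−0.15t) = 0.0216049.
−0.15·t = ln(0.0216049) = -3.8348, so t = 3.8348/0.15 = 25.566.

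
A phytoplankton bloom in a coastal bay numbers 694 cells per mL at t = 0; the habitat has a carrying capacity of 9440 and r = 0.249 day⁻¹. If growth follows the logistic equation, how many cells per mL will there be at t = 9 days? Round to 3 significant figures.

A = (K − N₀)/N₀ = (9440 − 694)/694 = 12.602.
N(t) = K/(1 + A·e^(−rt)) = 9440/(1 + 12.602×e^(−0.249×9)).
e^(−2.241) = 0.10635; denominator = 1 + 12.602×0.10635 = 2.3403.
N = 9440/2.3403 = 4033.7.

4030 cells per mL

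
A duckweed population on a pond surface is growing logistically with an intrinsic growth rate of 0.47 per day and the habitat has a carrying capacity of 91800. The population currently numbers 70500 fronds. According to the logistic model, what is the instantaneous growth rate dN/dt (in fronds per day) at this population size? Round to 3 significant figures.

dN/dt = rN(1 − N/K) = 0.47 × 70500 × (1 − 70500/91800).
1 − 70500/91800 = 0.23203; dN/dt = 0.47 × 70500 × 0.23203 = 7688.2.

7690 fronds per day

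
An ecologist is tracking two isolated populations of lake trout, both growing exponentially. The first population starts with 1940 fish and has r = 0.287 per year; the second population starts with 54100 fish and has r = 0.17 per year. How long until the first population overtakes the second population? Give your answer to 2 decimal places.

Set 1940·e^(0.287t) = 54100·e^(0.17t).
e^((0.287 − 0.17)t) = 54100/1940 → e^(0.117·t) = 27.887.
0.117·t = ln(27.887) = 3.3281, so t = 3.3281/0.117 = 28.446.

28.45 years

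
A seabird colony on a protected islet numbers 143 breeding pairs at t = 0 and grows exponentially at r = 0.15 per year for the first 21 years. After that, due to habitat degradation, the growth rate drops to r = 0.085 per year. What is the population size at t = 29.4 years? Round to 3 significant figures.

Phase 1: N(21) = 143·e^(0.15×21) = 143·e^3.15 = 3337.06.
Phase 2 runs for 29.4 − 21 = 8.4 years at r = 0.085.
N(29.4) = 3337.06·e^(0.085×8.4) = 3337.06·e^0.714 = 6814.75.

6810 breeding pairs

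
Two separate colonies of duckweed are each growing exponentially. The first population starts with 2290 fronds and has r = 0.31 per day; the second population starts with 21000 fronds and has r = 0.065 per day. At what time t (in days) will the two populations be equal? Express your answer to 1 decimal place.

9.0 days

Set 2290·e^(0.31t) = 21000·e^(0.065t).
e^((0.31 − 0.065)t) = 21000/2290 → e^(0.245·t) = 9.1703.
0.245·t = ln(9.1703) = 2.216, so t = 2.216/0.245 = 9.0448.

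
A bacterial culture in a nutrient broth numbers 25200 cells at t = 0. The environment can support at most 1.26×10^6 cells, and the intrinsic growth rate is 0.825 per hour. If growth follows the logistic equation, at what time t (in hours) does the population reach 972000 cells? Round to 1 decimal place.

6.2 hours

A = (K − N₀)/N₀ = (1.26×10^6 − 25200)/25200 = 49.
Solve 1.26×10^6/(1 + 49·e^(−0.825t)) = 972000: 1 + 49·e^(−0.825t) = 1.2963, so e^(−0.825t) = 0.00604686.
−0.825·t = ln(0.00604686) = -5.1082, so t = 5.1082/0.825 = 6.1918.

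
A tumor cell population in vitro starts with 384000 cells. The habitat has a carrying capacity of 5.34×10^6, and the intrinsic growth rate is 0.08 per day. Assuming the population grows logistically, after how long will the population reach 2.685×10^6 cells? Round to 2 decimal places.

A = (K − N₀)/N₀ = (5.34×10^6 − 384000)/384000 = 12.906.
Solve 5.34×10^6/(1 + 12.906·e^(−0.08t)) = 2.685×10^6: 1 + 12.906·e^(−0.08t) = 1.9888, so e^(−0.08t) = 0.0766161.
−0.08·t = ln(0.0766161) = -2.5689, so t = 2.5689/0.08 = 32.112.

32.11 days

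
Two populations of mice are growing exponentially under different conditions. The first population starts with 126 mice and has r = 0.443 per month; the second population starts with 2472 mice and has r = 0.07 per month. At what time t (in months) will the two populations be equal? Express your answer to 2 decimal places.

7.98 months

Set 126·e^(0.443t) = 2472·e^(0.07t).
e^((0.443 − 0.07)t) = 2472/126 → e^(0.373·t) = 19.619.
0.373·t = ln(19.619) = 2.9765, so t = 2.9765/0.373 = 7.9799.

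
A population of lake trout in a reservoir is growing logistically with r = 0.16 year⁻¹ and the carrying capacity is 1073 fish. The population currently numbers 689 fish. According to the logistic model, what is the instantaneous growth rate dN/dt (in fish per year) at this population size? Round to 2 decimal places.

39.45 fish per year

dN/dt = rN(1 − N/K) = 0.16 × 689 × (1 − 689/1073).
1 − 689/1073 = 0.35788; dN/dt = 0.16 × 689 × 0.35788 = 39.452.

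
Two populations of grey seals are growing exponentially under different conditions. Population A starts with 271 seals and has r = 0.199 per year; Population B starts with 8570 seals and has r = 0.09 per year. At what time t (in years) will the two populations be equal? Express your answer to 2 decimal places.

Set 271·e^(0.199t) = 8570·e^(0.09t).
e^((0.199 − 0.09)t) = 8570/271 → e^(0.109·t) = 31.624.
0.109·t = ln(31.624) = 3.4539, so t = 3.4539/0.109 = 31.687.

31.69 years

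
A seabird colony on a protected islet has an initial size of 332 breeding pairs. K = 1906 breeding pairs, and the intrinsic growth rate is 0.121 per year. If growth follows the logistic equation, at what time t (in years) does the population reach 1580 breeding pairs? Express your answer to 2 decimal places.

25.91 years

A = (K − N₀)/N₀ = (1906 − 332)/332 = 4.741.
Solve 1906/(1 + 4.741·e^(−0.121t)) = 1580: 1 + 4.741·e^(−0.121t) = 1.2063, so e^(−0.121t) = 0.0435205.
−0.121·t = ln(0.0435205) = -3.1345, so t = 3.1345/0.121 = 25.905.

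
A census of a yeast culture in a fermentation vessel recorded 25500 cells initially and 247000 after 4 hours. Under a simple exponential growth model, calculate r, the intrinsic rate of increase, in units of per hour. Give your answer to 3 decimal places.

0.568 per hour

From N(t) = N₀·e^(rt): e^(r·4) = 247000/25500 = 9.6863.
r·4 = ln(9.6863) = 2.2707, so r = 2.2707/4 = 0.56768.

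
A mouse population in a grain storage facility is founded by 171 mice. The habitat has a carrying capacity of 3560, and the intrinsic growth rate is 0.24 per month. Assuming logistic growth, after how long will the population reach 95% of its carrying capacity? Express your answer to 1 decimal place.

A = (K − N₀)/N₀ = (3560 − 171)/171 = 19.819.
Solve 3560/(1 + 19.819·e^(−0.24t)) = 3382: 1 + 19.819·e^(−0.24t) = 1.0526, so e^(−0.24t) = 0.00265565.
−0.24·t = ln(0.00265565) = -5.9311, so t = 5.9311/0.24 = 24.713.

24.7 months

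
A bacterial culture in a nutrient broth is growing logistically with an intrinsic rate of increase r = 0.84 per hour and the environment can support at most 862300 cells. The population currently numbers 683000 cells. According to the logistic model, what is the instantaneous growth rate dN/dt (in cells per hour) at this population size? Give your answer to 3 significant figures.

119000 cells per hour

dN/dt = rN(1 − N/K) = 0.84 × 683000 × (1 − 683000/862300).
1 − 683000/862300 = 0.20793; dN/dt = 0.84 × 683000 × 0.20793 = 1.19295×10^5.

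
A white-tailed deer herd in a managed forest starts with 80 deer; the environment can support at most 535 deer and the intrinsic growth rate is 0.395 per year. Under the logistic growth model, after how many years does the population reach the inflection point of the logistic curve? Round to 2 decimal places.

4.40 years

Logistic growth is fastest at N = K/2 = 267.5.
A = (K − N₀)/N₀ = 5.6875. Set K/(1 + A·e^(−rt)) = K/2 → A·e^(−rt) = 1.
e^(−0.395t) = 1/5.6875 = 0.175824, so t = ln(5.6875)/0.395 = 1.7383/0.395 = 4.4007.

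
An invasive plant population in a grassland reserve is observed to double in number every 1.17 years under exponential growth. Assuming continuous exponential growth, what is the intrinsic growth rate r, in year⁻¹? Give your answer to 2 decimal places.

0.59 per year

r = ln(2)/t_d = 0.6931/1.17 = 0.59243.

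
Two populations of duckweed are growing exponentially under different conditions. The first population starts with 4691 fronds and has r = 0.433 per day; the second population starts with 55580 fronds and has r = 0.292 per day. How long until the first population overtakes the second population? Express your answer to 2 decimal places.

17.53 days

Set 4691·e^(0.433t) = 55580·e^(0.292t).
e^((0.433 − 0.292)t) = 55580/4691 → e^(0.141·t) = 11.848.
0.141·t = ln(11.848) = 2.4722, so t = 2.4722/0.141 = 17.533.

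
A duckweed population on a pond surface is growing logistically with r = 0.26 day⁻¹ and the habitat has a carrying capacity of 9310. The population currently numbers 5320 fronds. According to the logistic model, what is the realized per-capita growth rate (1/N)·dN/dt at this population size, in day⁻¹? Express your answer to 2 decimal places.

0.11 per day

(1/N)·dN/dt = r(1 − N/K) = 0.26 × (1 − 5320/9310).
= 0.26 × 0.42857 = 0.11143.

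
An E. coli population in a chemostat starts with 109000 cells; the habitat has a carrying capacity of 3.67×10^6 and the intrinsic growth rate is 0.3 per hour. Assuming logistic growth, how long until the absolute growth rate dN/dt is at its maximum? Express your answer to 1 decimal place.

Logistic growth is fastest at N = K/2 = 1.835×10^6.
A = (K − N₀)/N₀ = 32.67. Set K/(1 + A·e^(−rt)) = K/2 → A·e^(−rt) = 1.
e^(−0.3t) = 1/32.67 = 0.0306094, so t = ln(32.67)/0.3 = 3.4864/0.3 = 11.621.

11.6 hours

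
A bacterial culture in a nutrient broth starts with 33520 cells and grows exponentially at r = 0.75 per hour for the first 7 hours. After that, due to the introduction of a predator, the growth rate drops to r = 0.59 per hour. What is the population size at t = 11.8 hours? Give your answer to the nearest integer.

Phase 1: N(7) = 33520·e^(0.75×7) = 33520·e^5.25 = 6.387781×10^6.
Phase 2 runs for 11.8 − 7 = 4.8 hours at r = 0.59.
N(11.8) = 6.387781×10^6·e^(0.59×4.8) = 6.387781×10^6·e^2.832 = 1.084606×10^8.

108460603 cells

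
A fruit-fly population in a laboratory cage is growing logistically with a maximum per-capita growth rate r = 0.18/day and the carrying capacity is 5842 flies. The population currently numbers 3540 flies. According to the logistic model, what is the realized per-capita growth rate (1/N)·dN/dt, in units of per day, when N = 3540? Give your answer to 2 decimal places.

(1/N)·dN/dt = r(1 − N/K) = 0.18 × (1 − 3540/5842).
= 0.18 × 0.39404 = 0.070928.

0.07 per day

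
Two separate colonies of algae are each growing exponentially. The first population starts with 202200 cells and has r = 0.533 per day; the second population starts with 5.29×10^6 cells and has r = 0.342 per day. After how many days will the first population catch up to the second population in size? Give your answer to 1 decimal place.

Set 202200·e^(0.533t) = 5.29×10^6·e^(0.342t).
e^((0.533 − 0.342)t) = 5.29×10^6/202200 → e^(0.191·t) = 26.162.
0.191·t = ln(26.162) = 3.2643, so t = 3.2643/0.191 = 17.091.

17.1 days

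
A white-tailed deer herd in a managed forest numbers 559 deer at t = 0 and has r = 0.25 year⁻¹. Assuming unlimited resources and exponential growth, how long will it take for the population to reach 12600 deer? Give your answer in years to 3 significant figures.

12.5 years

Set N₀·e^(rt) = 12600: e^(0.25·t) = 12600/559 = 22.54.
0.25·t = ln(22.54) = 3.1153, so t = 3.1153/0.25 = 12.461.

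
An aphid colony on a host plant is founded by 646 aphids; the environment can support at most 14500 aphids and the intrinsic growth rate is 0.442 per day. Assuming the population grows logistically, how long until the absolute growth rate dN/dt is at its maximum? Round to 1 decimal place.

Logistic growth is fastest at N = K/2 = 7250.
A = (K − N₀)/N₀ = 21.446. Set K/(1 + A·e^(−rt)) = K/2 → A·e^(−rt) = 1.
e^(−0.442t) = 1/21.446 = 0.0466291, so t = ln(21.446)/0.442 = 3.0655/0.442 = 6.9356.

6.9 days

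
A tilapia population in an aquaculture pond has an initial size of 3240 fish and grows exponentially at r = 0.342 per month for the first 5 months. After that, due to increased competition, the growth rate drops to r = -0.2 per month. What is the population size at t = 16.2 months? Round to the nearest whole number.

1907 fish

Phase 1: N(5) = 3240·e^(0.342×5) = 3240·e^1.71 = 17913.8.
Phase 2 runs for 16.2 − 5 = 11.2 months at r = -0.2.
N(16.2) = 17913.8·e^(-0.2×11.2) = 17913.8·e^-2.24 = 1907.08.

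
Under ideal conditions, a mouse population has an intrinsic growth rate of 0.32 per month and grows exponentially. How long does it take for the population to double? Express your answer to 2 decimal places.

2.17 months

Doubling time t_d = ln(2)/r = 0.6931/0.32 = 2.1661.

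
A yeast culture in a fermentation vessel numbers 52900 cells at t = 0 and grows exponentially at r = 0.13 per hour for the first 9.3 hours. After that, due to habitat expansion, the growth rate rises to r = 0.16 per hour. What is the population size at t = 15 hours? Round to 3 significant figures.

Phase 1: N(9.3) = 52900·e^(0.13×9.3) = 52900·e^1.209 = 177222.
Phase 2 runs for 15 − 9.3 = 5.7 hours at r = 0.16.
N(15) = 177222·e^(0.16×5.7) = 177222·e^0.912 = 441158.

441000 cells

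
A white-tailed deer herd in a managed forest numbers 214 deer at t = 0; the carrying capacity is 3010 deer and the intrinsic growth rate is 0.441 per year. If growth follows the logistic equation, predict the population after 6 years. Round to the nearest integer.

A = (K − N₀)/N₀ = (3010 − 214)/214 = 13.065.
N(t) = K/(1 + A·e^(−rt)) = 3010/(1 + 13.065×e^(−0.441×6)).
e^(−2.646) = 0.070934; denominator = 1 + 13.065×0.070934 = 1.9268.
N = 3010/1.9268 = 1562.19.

1562 deer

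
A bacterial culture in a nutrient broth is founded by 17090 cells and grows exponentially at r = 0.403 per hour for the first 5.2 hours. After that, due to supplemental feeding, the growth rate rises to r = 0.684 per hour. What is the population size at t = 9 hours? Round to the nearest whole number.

Phase 1: N(5.2) = 17090·e^(0.403×5.2) = 17090·e^2.096 = 138947.
Phase 2 runs for 9 − 5.2 = 3.8 hours at r = 0.684.
N(9) = 138947·e^(0.684×3.8) = 138947·e^2.599 = 1.869252×10^6.

1869252 cells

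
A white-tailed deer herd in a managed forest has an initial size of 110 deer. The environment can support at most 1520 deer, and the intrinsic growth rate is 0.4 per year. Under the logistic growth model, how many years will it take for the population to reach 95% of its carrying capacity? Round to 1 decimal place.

13.7 years

A = (K − N₀)/N₀ = (1520 − 110)/110 = 12.818.
Solve 1520/(1 + 12.818·e^(−0.4t)) = 1444: 1 + 12.818·e^(−0.4t) = 1.0526, so e^(−0.4t) = 0.00410601.
−0.4·t = ln(0.00410601) = -5.4953, so t = 5.4953/0.4 = 13.738.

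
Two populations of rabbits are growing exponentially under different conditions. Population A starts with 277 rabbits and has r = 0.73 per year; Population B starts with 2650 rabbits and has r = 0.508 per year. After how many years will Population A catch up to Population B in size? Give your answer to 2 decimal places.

10.17 years

Set 277·e^(0.73t) = 2650·e^(0.508t).
e^((0.73 − 0.508)t) = 2650/277 → e^(0.222·t) = 9.5668.
0.222·t = ln(9.5668) = 2.2583, so t = 2.2583/0.222 = 10.173.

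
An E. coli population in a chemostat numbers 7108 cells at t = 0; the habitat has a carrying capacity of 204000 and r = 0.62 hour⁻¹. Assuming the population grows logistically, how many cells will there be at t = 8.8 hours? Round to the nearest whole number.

182420 cells

A = (K − N₀)/N₀ = (204000 − 7108)/7108 = 27.7.
N(t) = K/(1 + A·e^(−rt)) = 204000/(1 + 27.7×e^(−0.62×8.8)).
e^(−5.456) = 0.0042706; denominator = 1 + 27.7×0.0042706 = 1.1183.
N = 204000/1.1183 = 182420.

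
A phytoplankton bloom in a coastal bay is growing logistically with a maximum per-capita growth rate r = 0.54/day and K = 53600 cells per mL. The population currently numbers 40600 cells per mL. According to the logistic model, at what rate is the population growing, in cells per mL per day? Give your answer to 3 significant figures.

5320 cells per mL per day

dN/dt = rN(1 − N/K) = 0.54 × 40600 × (1 − 40600/53600).
1 − 40600/53600 = 0.24254; dN/dt = 0.54 × 40600 × 0.24254 = 5317.4.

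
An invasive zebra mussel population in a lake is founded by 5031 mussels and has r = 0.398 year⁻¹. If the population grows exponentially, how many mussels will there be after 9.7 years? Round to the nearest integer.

N(t) = N₀·e^(rt) = 5031 × e^(0.398×9.7) = 5031 × e^3.861.
e^3.861 ≈ 47.494, so N ≈ 5031 × 47.494 = 238942.

238942 mussels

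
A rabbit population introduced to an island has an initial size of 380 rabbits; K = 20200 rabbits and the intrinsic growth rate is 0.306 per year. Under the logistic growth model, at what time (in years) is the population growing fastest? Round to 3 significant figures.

12.9 years

Logistic growth is fastest at N = K/2 = 10100.
A = (K − N₀)/N₀ = 52.158. Set K/(1 + A·e^(−rt)) = K/2 → A·e^(−rt) = 1.
e^(−0.306t) = 1/52.158 = 0.0191726, so t = ln(52.158)/0.306 = 3.9543/0.306 = 12.922.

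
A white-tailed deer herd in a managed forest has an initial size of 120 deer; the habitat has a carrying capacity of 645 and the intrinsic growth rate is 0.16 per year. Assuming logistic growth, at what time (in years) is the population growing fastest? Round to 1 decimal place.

9.2 years

Logistic growth is fastest at N = K/2 = 322.5.
A = (K − N₀)/N₀ = 4.375. Set K/(1 + A·e^(−rt)) = K/2 → A·e^(−rt) = 1.
e^(−0.16t) = 1/4.375 = 0.228571, so t = ln(4.375)/0.16 = 1.4759/0.16 = 9.2244.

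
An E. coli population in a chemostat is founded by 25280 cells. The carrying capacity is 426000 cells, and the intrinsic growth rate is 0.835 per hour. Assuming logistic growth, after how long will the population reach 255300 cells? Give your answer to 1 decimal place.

A = (K − N₀)/N₀ = (426000 − 25280)/25280 = 15.851.
Solve 426000/(1 + 15.851·e^(−0.835t)) = 255300: 1 + 15.851·e^(−0.835t) = 1.6686, so e^(−0.835t) = 0.0421812.
−0.835·t = ln(0.0421812) = -3.1658, so t = 3.1658/0.835 = 3.7914.

3.8 hours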